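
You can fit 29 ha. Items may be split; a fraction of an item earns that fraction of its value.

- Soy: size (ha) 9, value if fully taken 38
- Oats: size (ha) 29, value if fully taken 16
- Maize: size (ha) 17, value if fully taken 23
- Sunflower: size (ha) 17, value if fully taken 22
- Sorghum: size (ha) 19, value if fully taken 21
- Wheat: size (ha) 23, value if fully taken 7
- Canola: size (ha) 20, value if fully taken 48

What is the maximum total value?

86

Sort by value density: Soy 38/9≈4.22, Canola 48/20≈2.4, Maize 23/17≈1.35, Sunflower 22/17≈1.29, Sorghum 21/19≈1.11, Oats 16/29≈0.552, Wheat 7/23≈0.304.
Take all of Soy (9 ha, value 38) — 20 ha left.
All 20 ha of Canola fit (value 48) — 0 remain.
Total value = 86.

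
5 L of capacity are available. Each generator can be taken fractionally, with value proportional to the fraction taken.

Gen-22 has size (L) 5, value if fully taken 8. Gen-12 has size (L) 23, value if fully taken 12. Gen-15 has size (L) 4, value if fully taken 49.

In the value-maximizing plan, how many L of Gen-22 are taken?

Best value per unit of size first: Gen-15 49/4≈12.2, Gen-22 8/5≈1.6, Gen-12 12/23≈0.522.
Take all of Gen-15 (4 L, value 49) — 1 L left.
1 L left: a 1/5 share of Gen-22 gives 8×1/5 = 1.6.

1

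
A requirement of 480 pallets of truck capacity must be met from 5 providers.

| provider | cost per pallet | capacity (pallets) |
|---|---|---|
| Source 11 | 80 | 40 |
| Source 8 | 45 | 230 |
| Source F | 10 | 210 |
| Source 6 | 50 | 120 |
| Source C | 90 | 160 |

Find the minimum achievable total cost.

Cheapest first:
Source F (10): use full 210 → 270 pallets to go.
Take 230 from Source 8 at 45 → need 40 more.
Take 40 from Source 6 at 50 to finish.
Source 11, Source C: unused.
Cost = 210×10 + 230×45 + 40×50 = 14450.

14450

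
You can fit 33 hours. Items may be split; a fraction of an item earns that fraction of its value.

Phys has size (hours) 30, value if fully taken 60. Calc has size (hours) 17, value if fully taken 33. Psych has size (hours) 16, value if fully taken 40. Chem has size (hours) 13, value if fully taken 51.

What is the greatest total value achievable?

99

Sort by value density: Chem 51/13≈3.92, Psych 40/16≈2.5, Phys 60/30≈2, Calc 33/17≈1.94.
Chem: take in full, 13 hours for value 51 — 20 left.
Take all of Psych (16 hours, value 40) — 4 hours left.
Only 4 hours remain; take 4/30 of Phys for value 60×4/30 = 8.
Total value = 99.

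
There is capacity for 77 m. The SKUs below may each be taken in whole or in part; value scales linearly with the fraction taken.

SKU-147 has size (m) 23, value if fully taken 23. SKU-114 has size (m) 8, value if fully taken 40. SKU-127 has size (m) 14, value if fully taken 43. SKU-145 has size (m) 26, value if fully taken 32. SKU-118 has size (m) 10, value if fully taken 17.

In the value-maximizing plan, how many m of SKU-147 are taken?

Best value per unit of size first: SKU-114 40/8≈5, SKU-127 43/14≈3.07, SKU-118 17/10≈1.7, SKU-145 32/26≈1.23, SKU-147 23/23≈1.
Take all of SKU-114 (8 m, value 40) → 69 m left.
SKU-127: take in full, 14 m for value 43 → 55 left.
SKU-118: take in full, 10 m for value 17 → 45 left.
SKU-145: take in full, 26 m for value 32 → 19 left.
Only 19 m remain; take 19/23 of SKU-147 for value 23×19/23 = 19.

19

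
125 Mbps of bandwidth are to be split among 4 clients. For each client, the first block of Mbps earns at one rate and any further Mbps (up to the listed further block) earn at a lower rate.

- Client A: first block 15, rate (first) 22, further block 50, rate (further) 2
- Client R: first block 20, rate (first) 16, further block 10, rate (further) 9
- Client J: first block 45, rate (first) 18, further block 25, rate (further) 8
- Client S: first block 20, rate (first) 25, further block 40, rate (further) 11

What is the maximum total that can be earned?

2235

Rank every tier by rate: Client S/T1 25 > Client A/T1 22 > Client J/T1 18 > Client R/T1 16 > Client S/T2 11 > Client R/T2 9 > Client J/T2 8 > Client A/T2 2.
Fill Client S T1 block (20 at 25) ; 105 left.
Client A T1 at 22: fill all 15 ; 90 left.
Fill Client J T1 block (45 at 18) ; 45 left.
Client R T1 at 16: fill all 20 ; 25 left.
25 remain; put them into Client S T2 at 11.
Total = 25×20 + 22×15 + 18×45 + 16×20 + 11×25 = 2235.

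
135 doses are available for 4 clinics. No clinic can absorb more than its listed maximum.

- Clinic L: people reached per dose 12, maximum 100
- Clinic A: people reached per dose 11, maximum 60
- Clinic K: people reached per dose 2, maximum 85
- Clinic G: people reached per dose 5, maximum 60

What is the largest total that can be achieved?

Order the clinics by people reached per dose: Clinic L 12 > Clinic A 11 > Clinic G 5 > Clinic K 2.
Give Clinic L 100 to hit its cap of 100 — 35 left.
Clinic A has room for 60 but only 35 remain, so it gets 35.
Total = 12×100 + 11×35 = 1585.

1585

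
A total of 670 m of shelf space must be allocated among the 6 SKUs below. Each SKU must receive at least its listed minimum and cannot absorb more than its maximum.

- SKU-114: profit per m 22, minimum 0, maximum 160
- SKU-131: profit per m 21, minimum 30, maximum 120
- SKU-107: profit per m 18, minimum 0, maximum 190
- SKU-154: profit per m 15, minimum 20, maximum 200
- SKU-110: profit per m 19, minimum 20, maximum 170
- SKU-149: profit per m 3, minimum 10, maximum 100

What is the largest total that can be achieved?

Meeting every minimum uses 0+30+0+20+20+10 = 80 m, leaving 590.
Highest profit per m first: SKU-114 22 > SKU-131 21 > SKU-110 19 > SKU-107 18 > SKU-154 15 > SKU-149 3.
SKU-114: +160 to 160 (cap) ; 430 left.
SKU-131: +90 to 120 (cap) ; 340 left.
Give SKU-110 150 more to hit its cap of 170 ; 190 left.
SKU-107: +190 to 190 (cap) ; 0 left.
Total = 22×160 + 21×120 + 18×190 + 15×20 + 19×170 + 3×10 = 13020.

13020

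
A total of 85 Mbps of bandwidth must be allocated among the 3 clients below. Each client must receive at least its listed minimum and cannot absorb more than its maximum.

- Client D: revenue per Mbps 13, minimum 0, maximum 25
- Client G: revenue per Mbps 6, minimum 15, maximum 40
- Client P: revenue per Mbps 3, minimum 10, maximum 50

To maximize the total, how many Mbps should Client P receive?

Meeting every minimum uses 0+15+10 = 25 Mbps, leaving 60.
Highest revenue per Mbps first: Client D 13 > Client G 6 > Client P 3.
Client D: +25 to 25 (cap) — 35 left.
Client G: +25 to 40 (cap) — 10 left.
Client P: +10 (room for 40) → 20. Pool exhausted.

20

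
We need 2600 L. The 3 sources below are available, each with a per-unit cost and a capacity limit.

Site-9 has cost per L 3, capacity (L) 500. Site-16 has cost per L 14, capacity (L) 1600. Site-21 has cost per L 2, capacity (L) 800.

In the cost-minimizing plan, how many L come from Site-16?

1300

Cheapest first:
Site-21 (2): use full 800 — 1800 L to go.
Site-9 (3): use full 500 — 1300 L to go.
Site-16 at 14: take 1300 of its 1600 — requirement met.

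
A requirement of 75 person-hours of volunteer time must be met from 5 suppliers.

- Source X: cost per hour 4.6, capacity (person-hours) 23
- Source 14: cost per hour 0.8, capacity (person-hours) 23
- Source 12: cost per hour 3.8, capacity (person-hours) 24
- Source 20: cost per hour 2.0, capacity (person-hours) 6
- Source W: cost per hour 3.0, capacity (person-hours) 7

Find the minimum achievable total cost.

211.6

Cheapest first:
Source 14 (0.8): use full 23 → 52 person-hours to go.
Source 20 (2.0): use full 6 → 46 person-hours to go.
Take 7 from Source W at 3.0 → need 39 more.
Source 12 at 3.8: take all 24 person-hours → 15 still needed.
Take 15 from Source X at 4.6 to finish.
Cost = 23×0.8 + 6×2.0 + 7×3.0 + 24×3.8 + 15×4.6 = 211.6.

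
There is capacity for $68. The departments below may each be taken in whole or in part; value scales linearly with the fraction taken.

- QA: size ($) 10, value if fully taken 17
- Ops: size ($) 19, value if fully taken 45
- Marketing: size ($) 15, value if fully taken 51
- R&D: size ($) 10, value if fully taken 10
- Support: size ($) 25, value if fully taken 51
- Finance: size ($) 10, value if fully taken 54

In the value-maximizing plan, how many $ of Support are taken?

24

Sort by value density: Finance 54/10≈5.4, Marketing 51/15≈3.4, Ops 45/19≈2.37, Support 51/25≈2.04, QA 17/10≈1.7, R&D 10/10≈1.
All 10 $ of Finance fit (value 54) — 58 remain.
Take all of Marketing (15 $, value 51) — 43 $ left.
All 19 $ of Ops fit (value 45) — 24 remain.
Only 24 $ remain; take 24/25 of Support for value 51×24/25 = 48.96.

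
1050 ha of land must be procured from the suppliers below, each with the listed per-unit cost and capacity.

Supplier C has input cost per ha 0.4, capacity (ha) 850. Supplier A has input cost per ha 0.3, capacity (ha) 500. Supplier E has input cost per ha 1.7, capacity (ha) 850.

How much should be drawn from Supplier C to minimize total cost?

550

Fill from the cheapest supplier first.
Supplier A (0.3): use full 500 → 550 ha to go.
Take 550 from Supplier C at 0.4 to finish.
Supplier E: unused.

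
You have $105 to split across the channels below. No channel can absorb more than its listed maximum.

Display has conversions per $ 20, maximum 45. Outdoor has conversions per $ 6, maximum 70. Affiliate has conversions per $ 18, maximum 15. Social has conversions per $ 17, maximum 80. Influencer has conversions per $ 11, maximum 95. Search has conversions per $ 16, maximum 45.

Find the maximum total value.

1935

Rank by conversions per $: Display 20 > Affiliate 18 > Social 17 > Search 16 > Influencer 11 > Outdoor 6.
Give Display 45 to hit its cap of 45 → 60 left.
Affiliate takes 15 to reach its cap of 15 → 45 left.
Social: +45 (room for 80) → 45. Pool exhausted.
Total = 20×45 + 18×15 + 17×45 = 1935.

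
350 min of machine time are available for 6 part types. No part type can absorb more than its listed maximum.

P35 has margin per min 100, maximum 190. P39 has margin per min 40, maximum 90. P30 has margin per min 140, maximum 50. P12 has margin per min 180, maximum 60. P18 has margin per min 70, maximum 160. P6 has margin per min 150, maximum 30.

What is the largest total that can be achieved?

Order the part types by margin per min: P12 180 > P6 150 > P30 140 > P35 100 > P18 70 > P39 40.
Give P12 60 to hit its cap of 60 — 290 left.
Give P6 30 to hit its cap of 30 — 260 left.
Give P30 50 to hit its cap of 50 — 210 left.
Give P35 190 to hit its cap of 190 — 20 left.
P18 has room for 160 but only 20 remain, so it gets 20.
Total = 100×190 + 140×50 + 180×60 + 70×20 + 150×30 = 42700.

42700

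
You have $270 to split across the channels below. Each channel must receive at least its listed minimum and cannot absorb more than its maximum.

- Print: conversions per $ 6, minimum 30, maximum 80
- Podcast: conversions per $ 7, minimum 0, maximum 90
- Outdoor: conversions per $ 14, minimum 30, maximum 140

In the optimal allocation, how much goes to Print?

Meeting every minimum uses 30+0+30 = 60 $, leaving 210.
Rank by conversions per $: Outdoor 14 > Podcast 7 > Print 6.
Outdoor takes 110 more to reach its cap of 140 — 100 left.
Podcast: +90 to 90 (cap) — 10 left.
Only 10 left; Print takes them to reach 40.

40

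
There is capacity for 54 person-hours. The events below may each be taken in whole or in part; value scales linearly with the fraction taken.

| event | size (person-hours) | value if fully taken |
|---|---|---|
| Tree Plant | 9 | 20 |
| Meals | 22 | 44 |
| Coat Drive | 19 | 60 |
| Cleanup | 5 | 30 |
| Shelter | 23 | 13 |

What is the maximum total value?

Rank by value-to-size ratio: Cleanup 30/5≈6, Coat Drive 60/19≈3.16, Tree Plant 20/9≈2.22, Meals 44/22≈2, Shelter 13/23≈0.565.
Take all of Cleanup (5 person-hours, value 30) — 49 person-hours left.
Coat Drive: take in full, 19 person-hours for value 60 — 30 left.
Tree Plant: take in full, 9 person-hours for value 20 — 21 left.
Fill the last 21 person-hours with part of Meals: 21/22 of it earns 42.
Total value = 152.

152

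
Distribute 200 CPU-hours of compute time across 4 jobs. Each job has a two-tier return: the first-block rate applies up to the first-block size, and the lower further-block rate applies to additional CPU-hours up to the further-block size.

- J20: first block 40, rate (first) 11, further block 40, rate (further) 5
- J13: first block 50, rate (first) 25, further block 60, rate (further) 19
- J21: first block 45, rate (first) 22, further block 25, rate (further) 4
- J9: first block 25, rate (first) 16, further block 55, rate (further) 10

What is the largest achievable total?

4000

Rank every tier by rate: J13/tier1 25 > J21/tier1 22 > J13/tier2 19 > J9/tier1 16 > J20/tier1 11 > J9/tier2 10 > J20/tier2 5 > J21/tier2 4.
J13 tier1 at 25: fill all 50 → 150 left.
J21 tier1 at 22: fill all 45 → 105 left.
J13 tier2 at 19: fill all 60 → 45 left.
J9/tier1 (16): +25 → 20 left.
20 remain; put them into J20 tier1 at 11.
Total = 25×50 + 22×45 + 19×60 + 16×25 + 11×20 = 4000.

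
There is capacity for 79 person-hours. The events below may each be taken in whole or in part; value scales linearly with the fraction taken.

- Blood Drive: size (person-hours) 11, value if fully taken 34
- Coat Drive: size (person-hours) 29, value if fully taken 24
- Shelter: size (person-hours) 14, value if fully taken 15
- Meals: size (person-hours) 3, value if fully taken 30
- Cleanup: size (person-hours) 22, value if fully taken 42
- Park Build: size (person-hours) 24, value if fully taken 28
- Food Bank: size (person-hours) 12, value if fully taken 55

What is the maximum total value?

196.5

Sort by value density: Meals 30/3≈10, Food Bank 55/12≈4.58, Blood Drive 34/11≈3.09, Cleanup 42/22≈1.91, Park Build 28/24≈1.17, Shelter 15/14≈1.07, Coat Drive 24/29≈0.828.
All 3 person-hours of Meals fit (value 30) — 76 remain.
All 12 person-hours of Food Bank fit (value 55) — 64 remain.
Blood Drive: take in full, 11 person-hours for value 34 — 53 left.
Cleanup: take in full, 22 person-hours for value 42 — 31 left.
All 24 person-hours of Park Build fit (value 28) — 7 remain.
Fill the last 7 person-hours with part of Shelter: 7/14 of it earns 7.5.
Total value = 196.5.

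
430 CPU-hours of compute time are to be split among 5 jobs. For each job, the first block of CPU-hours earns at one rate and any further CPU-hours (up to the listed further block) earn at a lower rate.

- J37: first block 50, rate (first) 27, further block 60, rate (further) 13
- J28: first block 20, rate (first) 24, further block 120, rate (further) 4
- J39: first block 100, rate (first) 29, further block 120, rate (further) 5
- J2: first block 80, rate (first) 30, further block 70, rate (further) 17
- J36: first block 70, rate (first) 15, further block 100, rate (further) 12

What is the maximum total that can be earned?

9890

Rank every tier by rate: J2/T1 30 > J39/T1 29 > J37/T1 27 > J28/T1 24 > J2/T2 17 > J36/T1 15 > J37/T2 13 > J36/T2 12 > J39/T2 5 > J28/T2 4.
Fill J2 T1 block (80 at 30) — 350 left.
J39 T1 at 29: fill all 100 — 250 left.
J37 T1 at 27: fill all 50 — 200 left.
Fill J28 T1 block (20 at 24) — 180 left.
Fill J2 T2 block (70 at 17) — 110 left.
J36/T1 (15): +70 — 40 left.
J37 T2 at 13: only 40 left, fill 40.
Total = 30×80 + 29×100 + 27×50 + 24×20 + 17×70 + 15×70 + 13×40 = 9890.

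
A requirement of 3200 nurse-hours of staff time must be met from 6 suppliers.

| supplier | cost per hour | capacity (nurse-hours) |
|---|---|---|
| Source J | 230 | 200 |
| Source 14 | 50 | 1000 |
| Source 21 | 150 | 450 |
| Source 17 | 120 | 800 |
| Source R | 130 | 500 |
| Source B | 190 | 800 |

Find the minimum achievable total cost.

364000

Fill from the cheapest supplier first.
Source 14 (50): use full 1000 — 2200 nurse-hours to go.
Source 17 (120): use full 800 — 1400 nurse-hours to go.
Source R at 130: take all 500 nurse-hours — 900 still needed.
Source 21 (150): use full 450 — 450 nurse-hours to go.
Source B at 190: take 450 of its 800 — requirement met.
Source J: unused.
Cost = 1000×50 + 800×120 + 500×130 + 450×150 + 450×190 = 364000.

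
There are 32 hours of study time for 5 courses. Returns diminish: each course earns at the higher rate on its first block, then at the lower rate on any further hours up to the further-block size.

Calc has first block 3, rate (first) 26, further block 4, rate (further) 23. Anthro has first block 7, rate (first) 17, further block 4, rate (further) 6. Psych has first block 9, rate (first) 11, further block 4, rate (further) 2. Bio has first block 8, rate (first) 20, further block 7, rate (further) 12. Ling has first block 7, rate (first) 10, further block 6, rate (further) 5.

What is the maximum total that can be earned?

566

Treat each block as its own option and order by rate: Calc/T1 26 > Calc/T2 23 > Bio/T1 20 > Anthro/T1 17 > Bio/T2 12 > Psych/T1 11 > Ling/T1 10 > Anthro/T2 6 > Ling/T2 5 > Psych/T2 2.
Calc T1 at 26: fill all 3 — 29 left.
Calc T2 at 23: fill all 4 — 25 left.
Bio/T1 (20): +8 — 17 left.
Fill Anthro T1 block (7 at 17) — 10 left.
Bio/T2 (12): +7 — 3 left.
Psych/T1: +3 of 9 at 11; pool empty.
Total = 26×3 + 23×4 + 20×8 + 17×7 + 12×7 + 11×3 = 566.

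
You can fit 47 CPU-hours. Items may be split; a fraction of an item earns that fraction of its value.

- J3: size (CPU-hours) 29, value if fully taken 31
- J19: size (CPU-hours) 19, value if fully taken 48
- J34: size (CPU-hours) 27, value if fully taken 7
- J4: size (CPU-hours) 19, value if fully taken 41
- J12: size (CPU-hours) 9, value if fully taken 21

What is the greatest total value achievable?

110

Rank by value-to-size ratio: J19 48/19≈2.53, J12 21/9≈2.33, J4 41/19≈2.16, J3 31/29≈1.07, J34 7/27≈0.259.
J19: take in full, 19 CPU-hours for value 48 — 28 left.
Take all of J12 (9 CPU-hours, value 21) — 19 CPU-hours left.
Take all of J4 (19 CPU-hours, value 41) — 0 CPU-hours left.
Total value = 110.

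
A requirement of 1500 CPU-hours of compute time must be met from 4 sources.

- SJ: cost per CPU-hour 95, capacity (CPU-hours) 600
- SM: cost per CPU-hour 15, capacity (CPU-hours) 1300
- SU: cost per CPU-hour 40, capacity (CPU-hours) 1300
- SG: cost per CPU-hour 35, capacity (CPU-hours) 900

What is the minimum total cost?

26500

Use sources in increasing cost order.
SM at 15: take all 1300 CPU-hours — 200 still needed.
SG (35): take the remaining 200 — done.
SU, SJ: unused.
Cost = 1300×15 + 200×35 = 26500.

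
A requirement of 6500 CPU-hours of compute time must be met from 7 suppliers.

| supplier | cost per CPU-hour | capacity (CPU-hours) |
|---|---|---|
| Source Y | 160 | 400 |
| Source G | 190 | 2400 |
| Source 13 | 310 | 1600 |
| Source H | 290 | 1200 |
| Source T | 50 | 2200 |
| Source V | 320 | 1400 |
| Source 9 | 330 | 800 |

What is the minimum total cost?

1071000

Fill from the cheapest supplier first.
Source T at 50: take all 2200 CPU-hours ; 4300 still needed.
Take 400 from Source Y at 160 ; need 3900 more.
Source G at 190: take all 2400 CPU-hours ; 1500 still needed.
Take 1200 from Source H at 290 ; need 300 more.
Source 13 (310): take the remaining 300 ; done.
Source V, Source 9: unused.
Cost = 2200×50 + 400×160 + 2400×190 + 1200×290 + 300×310 = 1071000.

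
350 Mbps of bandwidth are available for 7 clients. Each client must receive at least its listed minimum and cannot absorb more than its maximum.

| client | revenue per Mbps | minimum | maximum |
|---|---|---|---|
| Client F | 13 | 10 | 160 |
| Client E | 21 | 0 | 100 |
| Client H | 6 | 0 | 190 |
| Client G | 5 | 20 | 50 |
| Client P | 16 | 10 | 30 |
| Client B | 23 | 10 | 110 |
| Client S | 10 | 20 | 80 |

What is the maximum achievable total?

6320

Meeting every minimum uses 10+0+0+20+10+10+20 = 70 Mbps, leaving 280.
Highest revenue per Mbps first: Client B 23 > Client E 21 > Client P 16 > Client F 13 > Client S 10 > Client H 6 > Client G 5.
Give Client B 100 more to hit its cap of 110 → 180 left.
Client E takes 100 more to reach its cap of 100 → 80 left.
Give Client P 20 more to hit its cap of 30 → 60 left.
Client F has room for 150 more but only 60 remain, so it gets 70.
Total = 13×70 + 21×100 + 5×20 + 16×30 + 23×110 + 10×20 = 6320.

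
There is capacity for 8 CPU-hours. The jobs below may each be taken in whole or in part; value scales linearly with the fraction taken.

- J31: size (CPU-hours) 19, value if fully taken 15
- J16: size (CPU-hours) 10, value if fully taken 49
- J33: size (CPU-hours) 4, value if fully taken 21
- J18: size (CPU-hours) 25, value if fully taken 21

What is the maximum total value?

Best value per unit of size first: J33 21/4≈5.25, J16 49/10≈4.9, J18 21/25≈0.84, J31 15/19≈0.789.
J33: take in full, 4 CPU-hours for value 21 — 4 left.
Fill the last 4 CPU-hours with part of J16: 4/10 of it earns 19.6.
Total value = 40.6.

40.6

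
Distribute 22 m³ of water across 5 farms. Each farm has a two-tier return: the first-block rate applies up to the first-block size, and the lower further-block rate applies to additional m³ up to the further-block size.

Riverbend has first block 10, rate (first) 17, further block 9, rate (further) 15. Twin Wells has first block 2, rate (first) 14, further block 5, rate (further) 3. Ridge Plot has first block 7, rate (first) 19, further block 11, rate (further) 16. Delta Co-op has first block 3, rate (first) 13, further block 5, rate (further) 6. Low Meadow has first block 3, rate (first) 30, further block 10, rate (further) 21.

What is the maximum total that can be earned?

Rank every tier by rate: Low Meadow/tier1 30 > Low Meadow/tier2 21 > Ridge Plot/tier1 19 > Riverbend/tier1 17 > Ridge Plot/tier2 16 > Riverbend/tier2 15 > Twin Wells/tier1 14 > Delta Co-op/tier1 13 > Delta Co-op/tier2 6 > Twin Wells/tier2 3.
Low Meadow tier1 at 30: fill all 3 → 19 left.
Fill Low Meadow tier2 block (10 at 21) → 9 left.
Ridge Plot tier1 at 19: fill all 7 → 2 left.
2 remain; put them into Riverbend tier1 at 17.
Total = 30×3 + 21×10 + 19×7 + 17×2 = 467.

467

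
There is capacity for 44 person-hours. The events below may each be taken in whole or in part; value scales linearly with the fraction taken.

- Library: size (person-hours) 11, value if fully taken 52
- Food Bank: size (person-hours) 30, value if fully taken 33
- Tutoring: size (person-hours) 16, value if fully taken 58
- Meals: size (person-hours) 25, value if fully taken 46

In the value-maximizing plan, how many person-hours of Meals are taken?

Best value per unit of size first: Library 52/11≈4.73, Tutoring 58/16≈3.62, Meals 46/25≈1.84, Food Bank 33/30≈1.1.
Take all of Library (11 person-hours, value 52) ; 33 person-hours left.
Tutoring: take in full, 16 person-hours for value 58 ; 17 left.
Only 17 person-hours remain; take 17/25 of Meals for value 46×17/25 = 31.28.

17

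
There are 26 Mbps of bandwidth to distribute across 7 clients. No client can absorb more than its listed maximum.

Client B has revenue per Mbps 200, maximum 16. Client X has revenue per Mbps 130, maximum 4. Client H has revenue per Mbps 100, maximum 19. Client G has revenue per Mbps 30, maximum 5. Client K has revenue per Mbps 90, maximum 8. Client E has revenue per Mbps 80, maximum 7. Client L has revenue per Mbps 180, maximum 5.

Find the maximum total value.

Rank by revenue per Mbps: Client B 200 > Client L 180 > Client X 130 > Client H 100 > Client K 90 > Client E 80 > Client G 30.
Give Client B 16 to hit its cap of 16 ; 10 left.
Client L takes 5 to reach its cap of 5 ; 5 left.
Give Client X 4 to hit its cap of 4 ; 1 left.
Client H has room for 19 but only 1 remain, so it gets 1.
Total = 200×16 + 130×4 + 100×1 + 180×5 = 4720.

4720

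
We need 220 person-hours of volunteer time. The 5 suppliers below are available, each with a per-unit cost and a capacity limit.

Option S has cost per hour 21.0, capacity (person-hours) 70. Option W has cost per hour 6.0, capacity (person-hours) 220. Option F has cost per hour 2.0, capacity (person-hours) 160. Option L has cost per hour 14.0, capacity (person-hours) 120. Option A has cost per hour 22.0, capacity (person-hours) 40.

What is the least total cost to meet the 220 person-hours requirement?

680

Cheapest first:
Option F (2.0): use full 160 ; 60 person-hours to go.
Take 60 from Option W at 6.0 to finish.
Option L, Option S, Option A: unused.
Cost = 160×2.0 + 60×6.0 = 680.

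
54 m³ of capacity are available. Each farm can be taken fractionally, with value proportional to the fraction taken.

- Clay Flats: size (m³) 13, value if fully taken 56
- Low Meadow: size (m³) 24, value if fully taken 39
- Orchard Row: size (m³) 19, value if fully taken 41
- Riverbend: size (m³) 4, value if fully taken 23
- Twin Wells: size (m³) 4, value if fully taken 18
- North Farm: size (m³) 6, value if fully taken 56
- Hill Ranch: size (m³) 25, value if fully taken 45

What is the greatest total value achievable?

Best value per unit of size first: North Farm 56/6≈9.33, Riverbend 23/4≈5.75, Twin Wells 18/4≈4.5, Clay Flats 56/13≈4.31, Orchard Row 41/19≈2.16, Hill Ranch 45/25≈1.8, Low Meadow 39/24≈1.62.
North Farm: take in full, 6 m³ for value 56 ; 48 left.
Take all of Riverbend (4 m³, value 23) ; 44 m³ left.
Twin Wells: take in full, 4 m³ for value 18 ; 40 left.
Take all of Clay Flats (13 m³, value 56) ; 27 m³ left.
Orchard Row: take in full, 19 m³ for value 41 ; 8 left.
8 m³ left: a 8/25 share of Hill Ranch gives 45×8/25 = 14.4.
Total value = 208.4.

208.4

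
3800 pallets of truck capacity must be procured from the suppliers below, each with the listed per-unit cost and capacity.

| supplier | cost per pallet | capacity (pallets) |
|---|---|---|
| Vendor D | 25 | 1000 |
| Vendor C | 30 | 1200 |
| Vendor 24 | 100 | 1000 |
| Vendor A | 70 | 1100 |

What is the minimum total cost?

188000

Fill from the cheapest supplier first.
Vendor D at 25: take all 1000 pallets ; 2800 still needed.
Take 1200 from Vendor C at 30 ; need 1600 more.
Take 1100 from Vendor A at 70 ; need 500 more.
Vendor 24 (100): take the remaining 500 ; done.
Cost = 1000×25 + 1200×30 + 1100×70 + 500×100 = 188000.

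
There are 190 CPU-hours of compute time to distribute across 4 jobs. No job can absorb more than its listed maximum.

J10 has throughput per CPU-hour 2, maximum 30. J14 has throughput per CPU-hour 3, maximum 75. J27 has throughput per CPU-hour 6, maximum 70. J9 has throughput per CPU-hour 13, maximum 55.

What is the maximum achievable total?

Order the jobs by throughput per CPU-hour: J9 13 > J27 6 > J14 3 > J10 2.
J9: +55 to 55 (cap) — 135 left.
J27: +70 to 70 (cap) — 65 left.
J14 has room for 75 but only 65 remain, so it gets 65.
Total = 3×65 + 6×70 + 13×55 = 1330.

1330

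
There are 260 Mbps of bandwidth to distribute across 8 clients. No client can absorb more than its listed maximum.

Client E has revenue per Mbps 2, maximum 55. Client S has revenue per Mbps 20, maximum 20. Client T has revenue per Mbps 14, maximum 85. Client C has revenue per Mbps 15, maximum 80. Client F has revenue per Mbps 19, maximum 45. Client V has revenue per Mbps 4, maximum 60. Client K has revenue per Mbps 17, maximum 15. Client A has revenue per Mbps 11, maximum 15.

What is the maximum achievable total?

Rank by revenue per Mbps: Client S 20 > Client F 19 > Client K 17 > Client C 15 > Client T 14 > Client A 11 > Client V 4 > Client E 2.
Client S: +20 to 20 (cap) → 240 left.
Client F takes 45 to reach its cap of 45 → 195 left.
Client K takes 15 to reach its cap of 15 → 180 left.
Client C takes 80 to reach its cap of 80 → 100 left.
Client T takes 85 to reach its cap of 85 → 15 left.
Client A: +15 to 15 (cap) → 0 left.
Total = 20×20 + 14×85 + 15×80 + 19×45 + 17×15 + 11×15 = 4065.

4065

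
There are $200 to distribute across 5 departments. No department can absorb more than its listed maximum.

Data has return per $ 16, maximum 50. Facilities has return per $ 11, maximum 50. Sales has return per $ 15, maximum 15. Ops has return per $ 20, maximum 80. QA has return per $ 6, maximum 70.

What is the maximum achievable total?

3205

Order the departments by return per $: Ops 20 > Data 16 > Sales 15 > Facilities 11 > QA 6.
Give Ops 80 to hit its cap of 80 — 120 left.
Data takes 50 to reach its cap of 50 — 70 left.
Sales takes 15 to reach its cap of 15 — 55 left.
Facilities takes 50 to reach its cap of 50 — 5 left.
QA has room for 70 but only 5 remain, so it gets 5.
Total = 16×50 + 11×50 + 15×15 + 20×80 + 6×5 = 3205.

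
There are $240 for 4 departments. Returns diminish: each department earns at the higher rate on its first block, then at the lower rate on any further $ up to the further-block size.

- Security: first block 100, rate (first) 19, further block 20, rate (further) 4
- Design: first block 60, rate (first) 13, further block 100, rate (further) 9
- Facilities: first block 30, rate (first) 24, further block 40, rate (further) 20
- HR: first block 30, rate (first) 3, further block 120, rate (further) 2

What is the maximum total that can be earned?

4290

Treat each block as its own option and order by rate: Facilities/first 24 > Facilities/second 20 > Security/first 19 > Design/first 13 > Design/second 9 > Security/second 4 > HR/first 3 > HR/second 2.
Facilities first at 24: fill all 30 ; 210 left.
Facilities second at 20: fill all 40 ; 170 left.
Fill Security first block (100 at 19) ; 70 left.
Design/first (13): +60 ; 10 left.
Design/second: +10 of 100 at 9; pool empty.
Total = 24×30 + 20×40 + 19×100 + 13×60 + 9×10 = 4290.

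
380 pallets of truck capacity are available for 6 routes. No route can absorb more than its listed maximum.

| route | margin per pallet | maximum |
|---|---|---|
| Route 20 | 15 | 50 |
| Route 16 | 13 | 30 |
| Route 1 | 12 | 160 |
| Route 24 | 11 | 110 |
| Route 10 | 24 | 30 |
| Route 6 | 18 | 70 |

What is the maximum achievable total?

5480

Rank by margin per pallet: Route 10 24 > Route 6 18 > Route 20 15 > Route 16 13 > Route 1 12 > Route 24 11.
Give Route 10 30 to hit its cap of 30 — 350 left.
Give Route 6 70 to hit its cap of 70 — 280 left.
Route 20: +50 to 50 (cap) — 230 left.
Route 16: +30 to 30 (cap) — 200 left.
Route 1: +160 to 160 (cap) — 40 left.
Route 24 has room for 110 but only 40 remain, so it gets 40.
Total = 15×50 + 13×30 + 12×160 + 11×40 + 24×30 + 18×70 = 5480.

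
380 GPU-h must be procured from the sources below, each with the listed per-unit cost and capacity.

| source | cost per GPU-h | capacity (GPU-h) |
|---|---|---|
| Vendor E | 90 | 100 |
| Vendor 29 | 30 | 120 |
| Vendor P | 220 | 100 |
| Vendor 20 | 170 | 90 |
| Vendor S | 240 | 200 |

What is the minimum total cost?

Fill from the cheapest source first.
Vendor 29 at 30: take all 120 GPU-h → 260 still needed.
Take 100 from Vendor E at 90 → need 160 more.
Vendor 20 at 170: take all 90 GPU-h → 70 still needed.
Vendor P at 220: take 70 of its 100 → requirement met.
Vendor S: unused.
Cost = 120×30 + 100×90 + 90×170 + 70×220 = 43300.

43300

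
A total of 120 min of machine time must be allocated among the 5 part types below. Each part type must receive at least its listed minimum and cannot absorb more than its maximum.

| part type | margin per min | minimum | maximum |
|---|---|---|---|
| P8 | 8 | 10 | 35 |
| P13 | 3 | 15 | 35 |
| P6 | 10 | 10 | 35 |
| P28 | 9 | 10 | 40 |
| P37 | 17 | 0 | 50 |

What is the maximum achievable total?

Meeting every minimum uses 10+15+10+10+0 = 45 min, leaving 75.
Order the part types by margin per min: P37 17 > P6 10 > P28 9 > P8 8 > P13 3.
P37: +50 to 50 (cap) ; 25 left.
Give P6 25 more to hit its cap of 35 ; 0 left.
Total = 8×10 + 3×15 + 10×35 + 9×10 + 17×50 = 1415.

1415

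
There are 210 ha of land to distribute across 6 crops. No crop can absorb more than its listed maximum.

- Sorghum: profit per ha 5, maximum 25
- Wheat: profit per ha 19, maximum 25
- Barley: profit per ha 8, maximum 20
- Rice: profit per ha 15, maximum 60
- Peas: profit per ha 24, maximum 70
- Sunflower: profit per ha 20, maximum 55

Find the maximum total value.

4155

Highest profit per ha first: Peas 24 > Sunflower 20 > Wheat 19 > Rice 15 > Barley 8 > Sorghum 5.
Peas: +70 to 70 (cap) → 140 left.
Sunflower takes 55 to reach its cap of 55 → 85 left.
Wheat: +25 to 25 (cap) → 60 left.
Rice: +60 to 60 (cap) → 0 left.
Total = 19×25 + 15×60 + 24×70 + 20×55 = 4155.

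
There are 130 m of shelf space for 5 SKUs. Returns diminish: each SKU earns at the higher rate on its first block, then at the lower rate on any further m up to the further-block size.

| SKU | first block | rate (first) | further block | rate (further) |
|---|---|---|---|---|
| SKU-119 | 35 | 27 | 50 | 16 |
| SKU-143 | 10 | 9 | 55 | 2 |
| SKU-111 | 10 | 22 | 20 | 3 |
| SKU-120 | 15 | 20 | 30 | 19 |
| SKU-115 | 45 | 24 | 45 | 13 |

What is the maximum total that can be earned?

3020

Rank every tier by rate: SKU-119/T1 27 > SKU-115/T1 24 > SKU-111/T1 22 > SKU-120/T1 20 > SKU-120/T2 19 > SKU-119/T2 16 > SKU-115/T2 13 > SKU-143/T1 9 > SKU-111/T2 3 > SKU-143/T2 2.
SKU-119/T1 (27): +35 ; 95 left.
SKU-115/T1 (24): +45 ; 50 left.
SKU-111 T1 at 22: fill all 10 ; 40 left.
SKU-120/T1 (20): +15 ; 25 left.
25 remain; put them into SKU-120 T2 at 19.
Total = 27×35 + 24×45 + 22×10 + 20×15 + 19×25 = 3020.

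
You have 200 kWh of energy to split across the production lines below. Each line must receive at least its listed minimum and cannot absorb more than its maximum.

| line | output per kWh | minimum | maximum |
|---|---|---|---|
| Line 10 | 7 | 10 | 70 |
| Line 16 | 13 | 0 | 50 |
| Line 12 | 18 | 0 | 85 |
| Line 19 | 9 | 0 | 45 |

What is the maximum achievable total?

Meeting every minimum uses 10+0+0+0 = 10 kWh, leaving 190.
Highest output per kWh first: Line 12 18 > Line 16 13 > Line 19 9 > Line 10 7.
Give Line 12 85 more to hit its cap of 85 → 105 left.
Give Line 16 50 more to hit its cap of 50 → 55 left.
Line 19: +45 to 45 (cap) → 10 left.
Only 10 left; Line 10 takes them to reach 20.
Total = 7×20 + 13×50 + 18×85 + 9×45 = 2725.

2725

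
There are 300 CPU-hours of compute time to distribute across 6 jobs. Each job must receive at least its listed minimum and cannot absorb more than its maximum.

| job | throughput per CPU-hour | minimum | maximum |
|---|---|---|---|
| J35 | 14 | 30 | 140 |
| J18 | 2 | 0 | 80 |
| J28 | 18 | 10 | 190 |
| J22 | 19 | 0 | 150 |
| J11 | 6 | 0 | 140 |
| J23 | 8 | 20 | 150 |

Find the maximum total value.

5230

Meeting every minimum uses 30+0+10+0+0+20 = 60 CPU-hours, leaving 240.
Highest throughput per CPU-hour first: J22 19 > J28 18 > J35 14 > J23 8 > J11 6 > J18 2.
J22: +150 to 150 (cap) ; 90 left.
Only 90 left; J28 takes them to reach 100.
Total = 14×30 + 18×100 + 19×150 + 8×20 = 5230.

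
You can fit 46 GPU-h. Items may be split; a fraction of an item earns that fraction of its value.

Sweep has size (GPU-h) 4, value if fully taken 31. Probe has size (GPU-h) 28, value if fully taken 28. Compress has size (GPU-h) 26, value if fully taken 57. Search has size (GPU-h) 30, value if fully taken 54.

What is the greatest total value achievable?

116.8

Best value per unit of size first: Sweep 31/4≈7.75, Compress 57/26≈2.19, Search 54/30≈1.8, Probe 28/28≈1.
Sweep: take in full, 4 GPU-h for value 31 ; 42 left.
All 26 GPU-h of Compress fit (value 57) ; 16 remain.
Fill the last 16 GPU-h with part of Search: 16/30 of it earns 28.8.
Total value = 116.8.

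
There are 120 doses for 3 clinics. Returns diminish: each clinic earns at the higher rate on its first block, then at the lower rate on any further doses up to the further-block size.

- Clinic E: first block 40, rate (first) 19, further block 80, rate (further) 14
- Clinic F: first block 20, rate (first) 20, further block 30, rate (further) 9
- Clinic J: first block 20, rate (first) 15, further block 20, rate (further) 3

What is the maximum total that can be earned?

2020

Rank every tier by rate: Clinic F/T1 20 > Clinic E/T1 19 > Clinic J/T1 15 > Clinic E/T2 14 > Clinic F/T2 9 > Clinic J/T2 3.
Fill Clinic F T1 block (20 at 20) ; 100 left.
Clinic E T1 at 19: fill all 40 ; 60 left.
Clinic J T1 at 15: fill all 20 ; 40 left.
Clinic E/T2: +40 of 80 at 14; pool empty.
Total = 20×20 + 19×40 + 15×20 + 14×40 = 2020.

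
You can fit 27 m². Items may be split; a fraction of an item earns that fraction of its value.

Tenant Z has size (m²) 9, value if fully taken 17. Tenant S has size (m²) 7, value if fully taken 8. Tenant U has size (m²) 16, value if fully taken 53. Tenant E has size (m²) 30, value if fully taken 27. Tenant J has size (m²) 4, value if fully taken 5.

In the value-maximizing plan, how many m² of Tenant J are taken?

Best value per unit of size first: Tenant U 53/16≈3.31, Tenant Z 17/9≈1.89, Tenant J 5/4≈1.25, Tenant S 8/7≈1.14, Tenant E 27/30≈0.9.
Take all of Tenant U (16 m², value 53) — 11 m² left.
Take all of Tenant Z (9 m², value 17) — 2 m² left.
Fill the last 2 m² with part of Tenant J: 2/4 of it earns 2.5.

2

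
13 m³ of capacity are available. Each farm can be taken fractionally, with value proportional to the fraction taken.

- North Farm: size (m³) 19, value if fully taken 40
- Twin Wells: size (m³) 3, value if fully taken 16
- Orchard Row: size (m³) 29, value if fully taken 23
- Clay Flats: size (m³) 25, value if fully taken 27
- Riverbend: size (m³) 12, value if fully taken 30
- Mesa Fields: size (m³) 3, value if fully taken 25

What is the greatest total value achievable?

58.5

Best value per unit of size first: Mesa Fields 25/3≈8.33, Twin Wells 16/3≈5.33, Riverbend 30/12≈2.5, North Farm 40/19≈2.11, Clay Flats 27/25≈1.08, Orchard Row 23/29≈0.793.
Take all of Mesa Fields (3 m³, value 25) — 10 m³ left.
Take all of Twin Wells (3 m³, value 16) — 7 m³ left.
Fill the last 7 m³ with part of Riverbend: 7/12 of it earns 17.5.
Total value = 58.5.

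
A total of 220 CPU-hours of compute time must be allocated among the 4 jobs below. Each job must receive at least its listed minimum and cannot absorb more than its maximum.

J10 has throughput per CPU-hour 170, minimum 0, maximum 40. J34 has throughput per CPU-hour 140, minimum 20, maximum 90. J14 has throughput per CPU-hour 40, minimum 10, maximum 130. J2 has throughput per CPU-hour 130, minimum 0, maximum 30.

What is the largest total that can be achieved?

25700

Meeting every minimum uses 0+20+10+0 = 30 CPU-hours, leaving 190.
Rank by throughput per CPU-hour: J10 170 > J34 140 > J2 130 > J14 40.
Give J10 40 more to hit its cap of 40 ; 150 left.
J34: +70 to 90 (cap) ; 80 left.
J2: +30 to 30 (cap) ; 50 left.
J14: +50 (room for 120) → 60. Pool exhausted.
Total = 170×40 + 140×90 + 40×60 + 130×30 = 25700.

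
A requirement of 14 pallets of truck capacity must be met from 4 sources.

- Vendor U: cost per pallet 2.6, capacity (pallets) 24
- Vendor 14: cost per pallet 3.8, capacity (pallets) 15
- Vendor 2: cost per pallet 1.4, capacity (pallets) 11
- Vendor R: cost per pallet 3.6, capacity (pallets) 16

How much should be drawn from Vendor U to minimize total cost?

Use sources in increasing cost order.
Vendor 2 (1.4): use full 11 → 3 pallets to go.
Take 3 from Vendor U at 2.6 to finish.
Vendor R, Vendor 14: unused.

3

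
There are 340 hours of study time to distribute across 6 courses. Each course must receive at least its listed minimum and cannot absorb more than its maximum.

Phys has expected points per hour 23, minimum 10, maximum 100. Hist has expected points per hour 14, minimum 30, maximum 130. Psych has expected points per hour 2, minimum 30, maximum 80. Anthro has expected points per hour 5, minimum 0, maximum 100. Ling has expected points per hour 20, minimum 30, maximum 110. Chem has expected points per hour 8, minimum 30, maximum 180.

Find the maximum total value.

Meeting every minimum uses 10+30+30+0+30+30 = 130 hours, leaving 210.
Rank by expected points per hour: Phys 23 > Ling 20 > Hist 14 > Chem 8 > Anthro 5 > Psych 2.
Phys takes 90 more to reach its cap of 100 — 120 left.
Ling: +80 to 110 (cap) — 40 left.
Hist: +40 (room for 100) → 70. Pool exhausted.
Total = 23×100 + 14×70 + 2×30 + 20×110 + 8×30 = 5780.

5780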